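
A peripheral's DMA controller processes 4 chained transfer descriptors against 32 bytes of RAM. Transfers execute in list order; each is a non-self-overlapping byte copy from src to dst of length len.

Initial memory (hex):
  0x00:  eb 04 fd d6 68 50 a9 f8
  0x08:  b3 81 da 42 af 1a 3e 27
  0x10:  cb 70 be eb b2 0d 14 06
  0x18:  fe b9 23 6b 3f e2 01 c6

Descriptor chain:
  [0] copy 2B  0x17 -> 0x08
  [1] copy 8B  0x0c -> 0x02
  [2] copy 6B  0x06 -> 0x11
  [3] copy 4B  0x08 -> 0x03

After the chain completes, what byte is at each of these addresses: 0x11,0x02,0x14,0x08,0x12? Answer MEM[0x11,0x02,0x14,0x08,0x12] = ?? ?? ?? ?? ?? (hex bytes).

#0 dst[0x08+2] := {0x06,0xfe}
#1 dst[0x02+8] := {0xaf,0x1a,0x3e,0x27,0xcb,0x70,0xbe,0xeb}
#2 dst[0x11+6] := {0xcb,0x70,0xbe,0xeb,0xda,0x42}
#3 dst[0x03+4] := {0xbe,0xeb,0xda,0x42}
query mem[0x11]=0xcb, mem[0x02]=0xaf, mem[0x14]=0xeb, mem[0x08]=0xbe, mem[0x12]=0x70

MEM[0x11,0x02,0x14,0x08,0x12] = cb af eb be 70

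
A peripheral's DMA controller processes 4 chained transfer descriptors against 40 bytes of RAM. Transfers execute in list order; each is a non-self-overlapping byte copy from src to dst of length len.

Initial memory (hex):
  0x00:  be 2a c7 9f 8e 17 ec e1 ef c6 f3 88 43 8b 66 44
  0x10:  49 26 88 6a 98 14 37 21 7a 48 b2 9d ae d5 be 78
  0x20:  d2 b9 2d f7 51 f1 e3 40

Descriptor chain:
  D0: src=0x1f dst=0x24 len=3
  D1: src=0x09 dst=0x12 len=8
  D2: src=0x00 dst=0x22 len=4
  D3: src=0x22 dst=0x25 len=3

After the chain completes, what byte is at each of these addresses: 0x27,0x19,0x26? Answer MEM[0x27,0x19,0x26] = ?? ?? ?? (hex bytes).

D0: mem[0x24..0x26] <- [78 d2 b9]
D1: mem[0x12..0x19] <- [c6 f3 88 43 8b 66 44 49]
D2: mem[0x22..0x25] <- [be 2a c7 9f]
D3: mem[0x25..0x27] <- [be 2a c7]
query mem[0x27]=0xc7, mem[0x19]=0x49, mem[0x26]=0x2a

MEM[0x27,0x19,0x26] = c7 49 2a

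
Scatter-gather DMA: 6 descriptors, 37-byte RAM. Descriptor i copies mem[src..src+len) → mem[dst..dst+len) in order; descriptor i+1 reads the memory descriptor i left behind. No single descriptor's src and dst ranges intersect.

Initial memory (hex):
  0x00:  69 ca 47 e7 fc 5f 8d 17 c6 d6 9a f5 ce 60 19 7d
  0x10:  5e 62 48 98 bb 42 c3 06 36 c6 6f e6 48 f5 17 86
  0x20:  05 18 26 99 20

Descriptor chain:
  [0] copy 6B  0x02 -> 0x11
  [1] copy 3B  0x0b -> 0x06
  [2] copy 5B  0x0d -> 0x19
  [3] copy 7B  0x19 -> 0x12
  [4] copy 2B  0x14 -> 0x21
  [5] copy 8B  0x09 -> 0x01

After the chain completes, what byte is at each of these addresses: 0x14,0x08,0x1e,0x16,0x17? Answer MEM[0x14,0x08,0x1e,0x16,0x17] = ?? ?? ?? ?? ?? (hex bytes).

MEM[0x14,0x08,0x1e,0x16,0x17] = 7d 5e 17 47 17

D0: mem[0x11..0x16] <- [47 e7 fc 5f 8d 17]
D1: mem[0x06..0x08] <- [f5 ce 60]
D2: mem[0x19..0x1d] <- [60 19 7d 5e 47]
D3: mem[0x12..0x18] <- [60 19 7d 5e 47 17 86]
D4: mem[0x21..0x22] <- [7d 5e]
D5: mem[0x01..0x08] <- [d6 9a f5 ce 60 19 7d 5e]
query mem[0x14]=0x7d, mem[0x08]=0x5e, mem[0x1e]=0x17, mem[0x16]=0x47, mem[0x17]=0x17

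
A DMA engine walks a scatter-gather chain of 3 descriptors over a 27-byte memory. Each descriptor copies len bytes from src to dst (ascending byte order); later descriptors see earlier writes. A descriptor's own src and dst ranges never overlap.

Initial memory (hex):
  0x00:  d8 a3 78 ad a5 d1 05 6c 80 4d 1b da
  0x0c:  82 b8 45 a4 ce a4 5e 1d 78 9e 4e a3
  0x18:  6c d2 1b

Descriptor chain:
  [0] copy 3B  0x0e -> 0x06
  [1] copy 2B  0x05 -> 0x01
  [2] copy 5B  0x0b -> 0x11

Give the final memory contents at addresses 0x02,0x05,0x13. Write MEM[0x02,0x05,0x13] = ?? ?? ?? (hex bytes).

D0: mem[0x06..0x08] <- [45 a4 ce]
D1: mem[0x01..0x02] <- [d1 45]
D2: mem[0x11..0x15] <- [da 82 b8 45 a4]
query mem[0x02]=0x45, mem[0x05]=0xd1, mem[0x13]=0xb8

MEM[0x02,0x05,0x13] = 45 d1 b8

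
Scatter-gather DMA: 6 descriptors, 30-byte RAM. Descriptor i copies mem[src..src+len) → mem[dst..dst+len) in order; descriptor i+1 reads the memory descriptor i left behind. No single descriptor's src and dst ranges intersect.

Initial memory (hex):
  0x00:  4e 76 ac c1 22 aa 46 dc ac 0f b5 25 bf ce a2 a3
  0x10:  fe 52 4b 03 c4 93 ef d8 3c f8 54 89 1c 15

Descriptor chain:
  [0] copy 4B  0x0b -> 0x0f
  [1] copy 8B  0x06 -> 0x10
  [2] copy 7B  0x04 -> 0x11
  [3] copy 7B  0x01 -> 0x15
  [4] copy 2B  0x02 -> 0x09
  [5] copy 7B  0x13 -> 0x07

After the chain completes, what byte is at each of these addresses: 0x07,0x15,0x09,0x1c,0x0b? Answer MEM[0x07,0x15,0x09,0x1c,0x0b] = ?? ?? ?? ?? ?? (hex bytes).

  after D0: wrote 4B at 0x0f = 25bfcea2
  after D1: wrote 8B at 0x10 = 46dcac0fb525bfce
  after D2: wrote 7B at 0x11 = 22aa46dcac0fb5
  after D3: wrote 7B at 0x15 = 76acc122aa46dc
  after D4: wrote 2B at 0x09 = acc1
  after D5: wrote 7B at 0x07 = 46dc76acc122aa
query mem[0x07]=0x46, mem[0x15]=0x76, mem[0x09]=0x76, mem[0x1c]=0x1c, mem[0x0b]=0xc1

MEM[0x07,0x15,0x09,0x1c,0x0b] = 46 76 76 1c c1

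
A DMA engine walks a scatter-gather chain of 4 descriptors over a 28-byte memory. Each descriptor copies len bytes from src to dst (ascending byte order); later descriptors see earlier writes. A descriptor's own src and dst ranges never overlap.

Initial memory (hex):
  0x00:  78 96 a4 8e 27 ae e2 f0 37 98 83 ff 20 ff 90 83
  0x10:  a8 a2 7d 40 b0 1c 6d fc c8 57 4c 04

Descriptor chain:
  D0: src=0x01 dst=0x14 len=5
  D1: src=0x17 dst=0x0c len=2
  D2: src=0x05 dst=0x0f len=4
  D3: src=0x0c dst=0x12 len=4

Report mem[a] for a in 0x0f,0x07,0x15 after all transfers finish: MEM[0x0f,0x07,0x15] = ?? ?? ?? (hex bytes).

MEM[0x0f,0x07,0x15] = ae f0 ae

  after D0: wrote 5B at 0x14 = 96a48e27ae
  after D1: wrote 2B at 0x0c = 27ae
  after D2: wrote 4B at 0x0f = aee2f037
  after D3: wrote 4B at 0x12 = 27ae90ae
query mem[0x0f]=0xae, mem[0x07]=0xf0, mem[0x15]=0xae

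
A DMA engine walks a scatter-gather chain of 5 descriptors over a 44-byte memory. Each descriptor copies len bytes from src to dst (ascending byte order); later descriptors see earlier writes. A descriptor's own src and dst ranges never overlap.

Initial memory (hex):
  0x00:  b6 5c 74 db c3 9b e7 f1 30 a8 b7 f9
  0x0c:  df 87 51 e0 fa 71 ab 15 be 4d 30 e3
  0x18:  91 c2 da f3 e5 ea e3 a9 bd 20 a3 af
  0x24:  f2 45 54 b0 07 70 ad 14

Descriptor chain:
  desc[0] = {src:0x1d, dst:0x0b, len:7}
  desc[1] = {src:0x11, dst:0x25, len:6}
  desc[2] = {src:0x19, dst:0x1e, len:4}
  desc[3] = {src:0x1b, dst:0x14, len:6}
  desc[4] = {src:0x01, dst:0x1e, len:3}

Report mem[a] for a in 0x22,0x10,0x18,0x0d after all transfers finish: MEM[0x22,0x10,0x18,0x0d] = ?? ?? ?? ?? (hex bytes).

  after D0: wrote 7B at 0x0b = eae3a9bd20a3af
  after D1: wrote 6B at 0x25 = afab15be4d30
  after D2: wrote 4B at 0x1e = c2daf3e5
  after D3: wrote 6B at 0x14 = f3e5eac2daf3
  after D4: wrote 3B at 0x1e = 5c74db
query mem[0x22]=0xa3, mem[0x10]=0xa3, mem[0x18]=0xda, mem[0x0d]=0xa9

MEM[0x22,0x10,0x18,0x0d] = a3 a3 da a9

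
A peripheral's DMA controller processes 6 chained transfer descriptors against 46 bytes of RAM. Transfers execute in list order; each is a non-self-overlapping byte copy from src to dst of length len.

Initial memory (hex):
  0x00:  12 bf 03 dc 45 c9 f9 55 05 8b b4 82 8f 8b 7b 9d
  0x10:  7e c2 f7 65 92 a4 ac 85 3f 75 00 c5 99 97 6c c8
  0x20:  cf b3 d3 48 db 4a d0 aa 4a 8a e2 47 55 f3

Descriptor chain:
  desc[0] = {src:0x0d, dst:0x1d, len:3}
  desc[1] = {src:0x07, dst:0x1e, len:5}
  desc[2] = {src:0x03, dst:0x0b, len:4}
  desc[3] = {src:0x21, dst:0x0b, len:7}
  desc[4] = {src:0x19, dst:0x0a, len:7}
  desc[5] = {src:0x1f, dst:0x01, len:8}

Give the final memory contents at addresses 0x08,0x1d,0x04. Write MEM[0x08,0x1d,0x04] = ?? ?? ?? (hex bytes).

  after D0: wrote 3B at 0x1d = 8b7b9d
  after D1: wrote 5B at 0x1e = 55058bb482
  after D2: wrote 4B at 0x0b = dc45c9f9
  after D3: wrote 7B at 0x0b = b48248db4ad0aa
  after D4: wrote 7B at 0x0a = 7500c5998b5505
  after D5: wrote 8B at 0x01 = 058bb48248db4ad0
query mem[0x08]=0xd0, mem[0x1d]=0x8b, mem[0x04]=0x82

MEM[0x08,0x1d,0x04] = d0 8b 82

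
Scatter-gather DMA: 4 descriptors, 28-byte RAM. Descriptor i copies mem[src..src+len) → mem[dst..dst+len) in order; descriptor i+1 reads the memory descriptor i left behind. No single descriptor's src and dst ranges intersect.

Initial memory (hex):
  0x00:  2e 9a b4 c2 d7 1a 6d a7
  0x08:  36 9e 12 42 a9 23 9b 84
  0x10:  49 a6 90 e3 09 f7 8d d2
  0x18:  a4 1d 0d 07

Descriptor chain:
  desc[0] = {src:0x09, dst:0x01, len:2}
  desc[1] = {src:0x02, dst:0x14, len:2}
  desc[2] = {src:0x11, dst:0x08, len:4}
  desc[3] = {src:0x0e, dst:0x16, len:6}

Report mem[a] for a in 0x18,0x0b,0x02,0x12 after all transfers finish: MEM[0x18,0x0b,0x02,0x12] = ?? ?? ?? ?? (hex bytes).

MEM[0x18,0x0b,0x02,0x12] = 49 12 12 90

  after D0: wrote 2B at 0x01 = 9e12
  after D1: wrote 2B at 0x14 = 12c2
  after D2: wrote 4B at 0x08 = a690e312
  after D3: wrote 6B at 0x16 = 9b8449a690e3
query mem[0x18]=0x49, mem[0x0b]=0x12, mem[0x02]=0x12, mem[0x12]=0x90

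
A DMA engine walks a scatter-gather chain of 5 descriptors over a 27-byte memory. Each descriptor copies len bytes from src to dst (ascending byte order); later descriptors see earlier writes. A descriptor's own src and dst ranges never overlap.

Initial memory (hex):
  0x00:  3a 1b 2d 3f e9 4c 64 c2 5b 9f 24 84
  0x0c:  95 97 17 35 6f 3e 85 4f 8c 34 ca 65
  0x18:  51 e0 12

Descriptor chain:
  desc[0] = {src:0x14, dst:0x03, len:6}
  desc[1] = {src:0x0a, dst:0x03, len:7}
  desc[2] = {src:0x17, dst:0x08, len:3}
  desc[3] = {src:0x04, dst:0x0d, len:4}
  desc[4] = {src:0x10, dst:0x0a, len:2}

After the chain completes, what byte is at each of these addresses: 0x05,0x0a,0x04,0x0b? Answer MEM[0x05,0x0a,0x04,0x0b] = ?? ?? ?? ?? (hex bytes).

[0] 0x14->0x03 len=6 : 8c 34 ca 65 51 e0
[1] 0x0a->0x03 len=7 : 24 84 95 97 17 35 6f
[2] 0x17->0x08 len=3 : 65 51 e0
[3] 0x04->0x0d len=4 : 84 95 97 17
[4] 0x10->0x0a len=2 : 17 3e
query mem[0x05]=0x95, mem[0x0a]=0x17, mem[0x04]=0x84, mem[0x0b]=0x3e

MEM[0x05,0x0a,0x04,0x0b] = 95 17 84 3e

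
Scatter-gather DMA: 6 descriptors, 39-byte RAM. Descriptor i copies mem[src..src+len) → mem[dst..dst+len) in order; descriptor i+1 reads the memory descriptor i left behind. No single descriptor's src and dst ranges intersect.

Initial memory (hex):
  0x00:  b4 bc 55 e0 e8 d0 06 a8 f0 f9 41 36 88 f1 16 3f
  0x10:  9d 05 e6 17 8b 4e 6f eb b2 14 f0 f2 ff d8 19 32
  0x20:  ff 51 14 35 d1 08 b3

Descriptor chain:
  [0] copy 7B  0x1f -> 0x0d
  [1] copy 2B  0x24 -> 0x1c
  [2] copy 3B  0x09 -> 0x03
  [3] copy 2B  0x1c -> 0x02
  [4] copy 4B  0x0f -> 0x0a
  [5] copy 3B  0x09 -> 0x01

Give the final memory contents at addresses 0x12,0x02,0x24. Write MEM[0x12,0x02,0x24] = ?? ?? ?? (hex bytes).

D0: mem[0x0d..0x13] <- [32 ff 51 14 35 d1 08]
D1: mem[0x1c..0x1d] <- [d1 08]
D2: mem[0x03..0x05] <- [f9 41 36]
D3: mem[0x02..0x03] <- [d1 08]
D4: mem[0x0a..0x0d] <- [51 14 35 d1]
D5: mem[0x01..0x03] <- [f9 51 14]
query mem[0x12]=0xd1, mem[0x02]=0x51, mem[0x24]=0xd1

MEM[0x12,0x02,0x24] = d1 51 d1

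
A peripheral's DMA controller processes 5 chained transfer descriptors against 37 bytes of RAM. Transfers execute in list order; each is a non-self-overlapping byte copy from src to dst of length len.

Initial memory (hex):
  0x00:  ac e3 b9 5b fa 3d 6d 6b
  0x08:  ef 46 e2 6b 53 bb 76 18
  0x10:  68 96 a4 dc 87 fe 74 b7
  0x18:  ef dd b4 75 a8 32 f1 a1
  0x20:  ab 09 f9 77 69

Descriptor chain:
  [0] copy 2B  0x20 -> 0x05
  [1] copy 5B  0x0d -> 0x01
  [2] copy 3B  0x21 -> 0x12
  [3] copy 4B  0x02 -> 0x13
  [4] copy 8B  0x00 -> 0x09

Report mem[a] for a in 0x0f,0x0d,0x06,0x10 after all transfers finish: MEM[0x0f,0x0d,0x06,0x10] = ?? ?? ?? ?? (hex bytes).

D0: mem[0x05..0x06] <- [ab 09]
D1: mem[0x01..0x05] <- [bb 76 18 68 96]
D2: mem[0x12..0x14] <- [09 f9 77]
D3: mem[0x13..0x16] <- [76 18 68 96]
D4: mem[0x09..0x10] <- [ac bb 76 18 68 96 09 6b]
query mem[0x0f]=0x09, mem[0x0d]=0x68, mem[0x06]=0x09, mem[0x10]=0x6b

MEM[0x0f,0x0d,0x06,0x10] = 09 68 09 6b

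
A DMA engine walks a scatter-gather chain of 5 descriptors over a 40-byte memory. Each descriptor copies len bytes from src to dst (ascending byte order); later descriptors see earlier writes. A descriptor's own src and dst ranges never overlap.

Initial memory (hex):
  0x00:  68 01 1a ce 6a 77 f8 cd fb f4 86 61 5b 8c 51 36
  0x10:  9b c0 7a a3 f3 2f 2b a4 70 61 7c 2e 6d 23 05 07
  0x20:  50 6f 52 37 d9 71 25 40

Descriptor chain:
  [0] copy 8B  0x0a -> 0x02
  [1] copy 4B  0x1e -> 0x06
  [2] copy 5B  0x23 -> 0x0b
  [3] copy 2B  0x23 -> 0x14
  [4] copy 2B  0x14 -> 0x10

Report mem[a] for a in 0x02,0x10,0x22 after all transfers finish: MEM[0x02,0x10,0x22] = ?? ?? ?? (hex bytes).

[0] 0x0a->0x02 len=8 : 86 61 5b 8c 51 36 9b c0
[1] 0x1e->0x06 len=4 : 05 07 50 6f
[2] 0x23->0x0b len=5 : 37 d9 71 25 40
[3] 0x23->0x14 len=2 : 37 d9
[4] 0x14->0x10 len=2 : 37 d9
query mem[0x02]=0x86, mem[0x10]=0x37, mem[0x22]=0x52

MEM[0x02,0x10,0x22] = 86 37 52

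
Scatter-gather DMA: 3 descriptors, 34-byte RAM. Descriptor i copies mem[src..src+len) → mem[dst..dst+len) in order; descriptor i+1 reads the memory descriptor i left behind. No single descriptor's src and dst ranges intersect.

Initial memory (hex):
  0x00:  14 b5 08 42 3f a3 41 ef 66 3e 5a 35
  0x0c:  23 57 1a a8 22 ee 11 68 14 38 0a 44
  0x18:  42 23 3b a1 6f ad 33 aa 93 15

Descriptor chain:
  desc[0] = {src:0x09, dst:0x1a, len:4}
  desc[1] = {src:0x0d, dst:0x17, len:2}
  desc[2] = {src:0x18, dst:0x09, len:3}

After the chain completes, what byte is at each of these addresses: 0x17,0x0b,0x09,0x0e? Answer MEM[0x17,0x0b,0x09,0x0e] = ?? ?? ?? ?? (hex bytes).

#0 dst[0x1a+4] := {0x3e,0x5a,0x35,0x23}
#1 dst[0x17+2] := {0x57,0x1a}
#2 dst[0x09+3] := {0x1a,0x23,0x3e}
query mem[0x17]=0x57, mem[0x0b]=0x3e, mem[0x09]=0x1a, mem[0x0e]=0x1a

MEM[0x17,0x0b,0x09,0x0e] = 57 3e 1a 1a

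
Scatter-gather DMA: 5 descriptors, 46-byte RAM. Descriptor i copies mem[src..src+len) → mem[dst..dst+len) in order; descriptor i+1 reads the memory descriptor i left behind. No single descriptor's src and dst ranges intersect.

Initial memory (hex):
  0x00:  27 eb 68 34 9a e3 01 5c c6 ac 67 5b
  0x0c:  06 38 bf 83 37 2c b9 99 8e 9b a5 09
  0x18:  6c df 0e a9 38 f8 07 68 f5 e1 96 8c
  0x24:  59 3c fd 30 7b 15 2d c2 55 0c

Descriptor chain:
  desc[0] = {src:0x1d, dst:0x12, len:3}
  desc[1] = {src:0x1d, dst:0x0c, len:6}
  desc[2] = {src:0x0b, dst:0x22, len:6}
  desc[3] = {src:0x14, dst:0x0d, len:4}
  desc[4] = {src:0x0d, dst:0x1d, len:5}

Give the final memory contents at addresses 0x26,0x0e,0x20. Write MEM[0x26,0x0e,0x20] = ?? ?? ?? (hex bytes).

MEM[0x26,0x0e,0x20] = f5 9b 09

D0: mem[0x12..0x14] <- [f8 07 68]
D1: mem[0x0c..0x11] <- [f8 07 68 f5 e1 96]
D2: mem[0x22..0x27] <- [5b f8 07 68 f5 e1]
D3: mem[0x0d..0x10] <- [68 9b a5 09]
D4: mem[0x1d..0x21] <- [68 9b a5 09 96]
query mem[0x26]=0xf5, mem[0x0e]=0x9b, mem[0x20]=0x09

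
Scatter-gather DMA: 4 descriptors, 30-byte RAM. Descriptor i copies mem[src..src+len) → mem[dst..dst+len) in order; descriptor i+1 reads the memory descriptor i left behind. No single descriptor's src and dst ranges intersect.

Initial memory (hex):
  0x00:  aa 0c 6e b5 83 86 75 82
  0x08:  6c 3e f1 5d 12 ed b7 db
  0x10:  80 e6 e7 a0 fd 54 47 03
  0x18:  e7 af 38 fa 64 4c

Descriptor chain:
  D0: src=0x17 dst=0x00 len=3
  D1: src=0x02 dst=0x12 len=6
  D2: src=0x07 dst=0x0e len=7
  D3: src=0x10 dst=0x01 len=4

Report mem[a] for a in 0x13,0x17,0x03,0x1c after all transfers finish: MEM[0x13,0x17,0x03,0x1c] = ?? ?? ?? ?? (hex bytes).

  after D0: wrote 3B at 0x00 = 03e7af
  after D1: wrote 6B at 0x12 = afb583867582
  after D2: wrote 7B at 0x0e = 826c3ef15d12ed
  after D3: wrote 4B at 0x01 = 3ef15d12
query mem[0x13]=0x12, mem[0x17]=0x82, mem[0x03]=0x5d, mem[0x1c]=0x64

MEM[0x13,0x17,0x03,0x1c] = 12 82 5d 64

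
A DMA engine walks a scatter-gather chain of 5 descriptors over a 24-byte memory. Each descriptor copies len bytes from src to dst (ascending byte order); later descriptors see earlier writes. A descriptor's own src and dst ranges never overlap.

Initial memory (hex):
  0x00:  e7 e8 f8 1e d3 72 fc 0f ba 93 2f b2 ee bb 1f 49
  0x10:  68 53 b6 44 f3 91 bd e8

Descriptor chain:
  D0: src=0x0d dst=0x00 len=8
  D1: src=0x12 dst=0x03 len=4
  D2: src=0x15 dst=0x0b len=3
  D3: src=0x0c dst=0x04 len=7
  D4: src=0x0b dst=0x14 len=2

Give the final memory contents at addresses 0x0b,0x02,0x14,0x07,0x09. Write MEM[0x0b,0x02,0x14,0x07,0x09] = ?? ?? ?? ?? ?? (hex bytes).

#0 dst[0x00+8] := {0xbb,0x1f,0x49,0x68,0x53,0xb6,0x44,0xf3}
#1 dst[0x03+4] := {0xb6,0x44,0xf3,0x91}
#2 dst[0x0b+3] := {0x91,0xbd,0xe8}
#3 dst[0x04+7] := {0xbd,0xe8,0x1f,0x49,0x68,0x53,0xb6}
#4 dst[0x14+2] := {0x91,0xbd}
query mem[0x0b]=0x91, mem[0x02]=0x49, mem[0x14]=0x91, mem[0x07]=0x49, mem[0x09]=0x53

MEM[0x0b,0x02,0x14,0x07,0x09] = 91 49 91 49 53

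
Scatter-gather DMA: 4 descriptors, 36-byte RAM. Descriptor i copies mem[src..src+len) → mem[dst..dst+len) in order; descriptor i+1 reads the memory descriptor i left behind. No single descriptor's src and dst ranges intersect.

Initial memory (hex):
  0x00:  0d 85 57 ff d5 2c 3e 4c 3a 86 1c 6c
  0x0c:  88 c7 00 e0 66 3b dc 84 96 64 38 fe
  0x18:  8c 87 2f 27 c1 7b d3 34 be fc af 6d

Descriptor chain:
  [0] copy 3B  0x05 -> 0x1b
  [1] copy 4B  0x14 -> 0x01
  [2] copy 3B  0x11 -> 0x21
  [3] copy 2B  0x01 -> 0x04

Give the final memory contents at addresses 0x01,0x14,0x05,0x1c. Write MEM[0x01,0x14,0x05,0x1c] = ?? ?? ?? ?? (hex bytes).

MEM[0x01,0x14,0x05,0x1c] = 96 96 64 3e

  after D0: wrote 3B at 0x1b = 2c3e4c
  after D1: wrote 4B at 0x01 = 966438fe
  after D2: wrote 3B at 0x21 = 3bdc84
  after D3: wrote 2B at 0x04 = 9664
query mem[0x01]=0x96, mem[0x14]=0x96, mem[0x05]=0x64, mem[0x1c]=0x3e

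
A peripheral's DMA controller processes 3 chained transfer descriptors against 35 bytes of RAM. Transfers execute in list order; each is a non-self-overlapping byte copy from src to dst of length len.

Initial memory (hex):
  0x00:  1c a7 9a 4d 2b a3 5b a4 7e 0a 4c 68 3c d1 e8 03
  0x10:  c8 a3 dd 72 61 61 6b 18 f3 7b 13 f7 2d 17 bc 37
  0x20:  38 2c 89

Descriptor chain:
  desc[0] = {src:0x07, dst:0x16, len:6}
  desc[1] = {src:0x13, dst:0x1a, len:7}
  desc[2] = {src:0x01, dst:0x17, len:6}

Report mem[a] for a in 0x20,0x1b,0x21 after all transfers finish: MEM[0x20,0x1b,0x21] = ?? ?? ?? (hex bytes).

MEM[0x20,0x1b,0x21] = 4c a3 2c

  after D0: wrote 6B at 0x16 = a47e0a4c683c
  after D1: wrote 7B at 0x1a = 726161a47e0a4c
  after D2: wrote 6B at 0x17 = a79a4d2ba35b
query mem[0x20]=0x4c, mem[0x1b]=0xa3, mem[0x21]=0x2c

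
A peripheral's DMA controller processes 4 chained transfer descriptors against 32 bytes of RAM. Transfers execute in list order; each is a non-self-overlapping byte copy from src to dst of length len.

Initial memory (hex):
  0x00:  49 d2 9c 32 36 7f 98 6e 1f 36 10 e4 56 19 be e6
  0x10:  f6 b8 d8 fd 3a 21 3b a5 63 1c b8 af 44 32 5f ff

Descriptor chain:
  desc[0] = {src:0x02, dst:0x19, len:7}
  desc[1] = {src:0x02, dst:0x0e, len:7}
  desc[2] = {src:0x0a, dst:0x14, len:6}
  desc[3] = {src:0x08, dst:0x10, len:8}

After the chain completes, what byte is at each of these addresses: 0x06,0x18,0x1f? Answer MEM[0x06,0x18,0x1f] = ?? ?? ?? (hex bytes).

[0] 0x02->0x19 len=7 : 9c 32 36 7f 98 6e 1f
[1] 0x02->0x0e len=7 : 9c 32 36 7f 98 6e 1f
[2] 0x0a->0x14 len=6 : 10 e4 56 19 9c 32
[3] 0x08->0x10 len=8 : 1f 36 10 e4 56 19 9c 32
query mem[0x06]=0x98, mem[0x18]=0x9c, mem[0x1f]=0x1f

MEM[0x06,0x18,0x1f] = 98 9c 1f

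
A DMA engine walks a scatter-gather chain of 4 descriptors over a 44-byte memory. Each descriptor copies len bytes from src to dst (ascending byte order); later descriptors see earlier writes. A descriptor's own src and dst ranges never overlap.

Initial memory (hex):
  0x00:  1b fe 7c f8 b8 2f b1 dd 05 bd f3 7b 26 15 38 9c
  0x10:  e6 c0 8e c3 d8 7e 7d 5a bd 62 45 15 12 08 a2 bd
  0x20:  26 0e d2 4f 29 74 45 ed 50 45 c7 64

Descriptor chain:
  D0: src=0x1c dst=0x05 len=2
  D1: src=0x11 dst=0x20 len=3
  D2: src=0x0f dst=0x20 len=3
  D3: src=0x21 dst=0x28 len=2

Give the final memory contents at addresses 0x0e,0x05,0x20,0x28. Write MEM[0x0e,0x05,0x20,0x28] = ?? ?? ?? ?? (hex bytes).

#0 dst[0x05+2] := {0x12,0x08}
#1 dst[0x20+3] := {0xc0,0x8e,0xc3}
#2 dst[0x20+3] := {0x9c,0xe6,0xc0}
#3 dst[0x28+2] := {0xe6,0xc0}
query mem[0x0e]=0x38, mem[0x05]=0x12, mem[0x20]=0x9c, mem[0x28]=0xe6

MEM[0x0e,0x05,0x20,0x28] = 38 12 9c e6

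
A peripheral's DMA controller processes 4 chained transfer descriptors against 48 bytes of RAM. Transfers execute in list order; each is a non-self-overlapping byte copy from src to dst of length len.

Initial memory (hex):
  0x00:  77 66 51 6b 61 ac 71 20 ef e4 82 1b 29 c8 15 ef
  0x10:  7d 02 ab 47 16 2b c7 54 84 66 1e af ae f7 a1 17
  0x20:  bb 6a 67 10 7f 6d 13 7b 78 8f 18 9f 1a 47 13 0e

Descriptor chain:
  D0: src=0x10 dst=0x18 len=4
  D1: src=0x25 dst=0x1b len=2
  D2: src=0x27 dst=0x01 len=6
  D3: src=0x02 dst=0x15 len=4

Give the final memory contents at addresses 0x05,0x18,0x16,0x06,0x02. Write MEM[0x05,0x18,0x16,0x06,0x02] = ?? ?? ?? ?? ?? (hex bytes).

  after D0: wrote 4B at 0x18 = 7d02ab47
  after D1: wrote 2B at 0x1b = 6d13
  after D2: wrote 6B at 0x01 = 7b788f189f1a
  after D3: wrote 4B at 0x15 = 788f189f
query mem[0x05]=0x9f, mem[0x18]=0x9f, mem[0x16]=0x8f, mem[0x06]=0x1a, mem[0x02]=0x78

MEM[0x05,0x18,0x16,0x06,0x02] = 9f 9f 8f 1a 78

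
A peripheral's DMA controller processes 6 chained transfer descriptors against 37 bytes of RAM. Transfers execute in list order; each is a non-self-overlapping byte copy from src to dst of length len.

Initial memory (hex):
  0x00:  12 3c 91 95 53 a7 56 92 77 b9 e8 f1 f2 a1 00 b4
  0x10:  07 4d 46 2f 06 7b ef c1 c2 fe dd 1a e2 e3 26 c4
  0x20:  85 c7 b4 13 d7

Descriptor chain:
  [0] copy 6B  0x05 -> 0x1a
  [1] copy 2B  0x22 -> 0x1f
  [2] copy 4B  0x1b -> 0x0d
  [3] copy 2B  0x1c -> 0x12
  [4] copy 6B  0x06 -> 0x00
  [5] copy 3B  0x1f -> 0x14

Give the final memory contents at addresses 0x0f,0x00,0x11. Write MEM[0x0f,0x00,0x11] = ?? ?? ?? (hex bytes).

#0 dst[0x1a+6] := {0xa7,0x56,0x92,0x77,0xb9,0xe8}
#1 dst[0x1f+2] := {0xb4,0x13}
#2 dst[0x0d+4] := {0x56,0x92,0x77,0xb9}
#3 dst[0x12+2] := {0x92,0x77}
#4 dst[0x00+6] := {0x56,0x92,0x77,0xb9,0xe8,0xf1}
#5 dst[0x14+3] := {0xb4,0x13,0xc7}
query mem[0x0f]=0x77, mem[0x00]=0x56, mem[0x11]=0x4d

MEM[0x0f,0x00,0x11] = 77 56 4d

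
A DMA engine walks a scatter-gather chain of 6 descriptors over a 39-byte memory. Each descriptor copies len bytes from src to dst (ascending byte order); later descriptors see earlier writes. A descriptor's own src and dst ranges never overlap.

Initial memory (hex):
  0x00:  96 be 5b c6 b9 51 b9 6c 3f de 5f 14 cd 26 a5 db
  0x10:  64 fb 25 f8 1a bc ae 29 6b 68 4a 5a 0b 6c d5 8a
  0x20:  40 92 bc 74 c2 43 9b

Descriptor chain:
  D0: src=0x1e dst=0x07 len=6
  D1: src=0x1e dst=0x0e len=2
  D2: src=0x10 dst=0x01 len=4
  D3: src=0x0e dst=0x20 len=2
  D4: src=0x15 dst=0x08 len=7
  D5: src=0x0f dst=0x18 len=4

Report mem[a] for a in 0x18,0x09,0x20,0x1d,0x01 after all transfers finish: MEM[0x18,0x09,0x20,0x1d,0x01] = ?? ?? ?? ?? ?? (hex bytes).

MEM[0x18,0x09,0x20,0x1d,0x01] = 8a ae d5 6c 64

[0] 0x1e->0x07 len=6 : d5 8a 40 92 bc 74
[1] 0x1e->0x0e len=2 : d5 8a
[2] 0x10->0x01 len=4 : 64 fb 25 f8
[3] 0x0e->0x20 len=2 : d5 8a
[4] 0x15->0x08 len=7 : bc ae 29 6b 68 4a 5a
[5] 0x0f->0x18 len=4 : 8a 64 fb 25
query mem[0x18]=0x8a, mem[0x09]=0xae, mem[0x20]=0xd5, mem[0x1d]=0x6c, mem[0x01]=0x64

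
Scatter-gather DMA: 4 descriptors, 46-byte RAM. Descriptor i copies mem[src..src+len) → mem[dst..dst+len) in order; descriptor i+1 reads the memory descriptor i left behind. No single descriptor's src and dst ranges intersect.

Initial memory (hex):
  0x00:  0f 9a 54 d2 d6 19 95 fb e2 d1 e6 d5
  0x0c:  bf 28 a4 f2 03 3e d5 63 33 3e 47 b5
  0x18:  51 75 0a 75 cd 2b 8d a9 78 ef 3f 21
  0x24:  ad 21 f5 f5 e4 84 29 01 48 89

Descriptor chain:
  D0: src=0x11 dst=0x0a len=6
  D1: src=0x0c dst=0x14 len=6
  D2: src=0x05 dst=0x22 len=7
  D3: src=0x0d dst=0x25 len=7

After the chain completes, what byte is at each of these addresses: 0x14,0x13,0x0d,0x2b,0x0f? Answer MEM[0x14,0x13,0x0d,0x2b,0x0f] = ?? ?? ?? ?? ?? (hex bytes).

D0: mem[0x0a..0x0f] <- [3e d5 63 33 3e 47]
D1: mem[0x14..0x19] <- [63 33 3e 47 03 3e]
D2: mem[0x22..0x28] <- [19 95 fb e2 d1 3e d5]
D3: mem[0x25..0x2b] <- [33 3e 47 03 3e d5 63]
query mem[0x14]=0x63, mem[0x13]=0x63, mem[0x0d]=0x33, mem[0x2b]=0x63, mem[0x0f]=0x47

MEM[0x14,0x13,0x0d,0x2b,0x0f] = 63 63 33 63 47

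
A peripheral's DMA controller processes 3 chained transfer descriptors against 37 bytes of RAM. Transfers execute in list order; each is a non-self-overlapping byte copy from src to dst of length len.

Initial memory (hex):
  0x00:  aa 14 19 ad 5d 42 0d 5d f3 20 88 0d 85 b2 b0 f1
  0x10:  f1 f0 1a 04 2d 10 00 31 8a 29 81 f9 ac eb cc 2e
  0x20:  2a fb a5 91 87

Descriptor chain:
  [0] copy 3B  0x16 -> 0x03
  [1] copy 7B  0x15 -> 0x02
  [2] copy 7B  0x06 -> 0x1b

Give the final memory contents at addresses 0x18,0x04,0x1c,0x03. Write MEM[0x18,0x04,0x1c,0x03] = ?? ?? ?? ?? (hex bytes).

MEM[0x18,0x04,0x1c,0x03] = 8a 31 81 00

#0 dst[0x03+3] := {0x00,0x31,0x8a}
#1 dst[0x02+7] := {0x10,0x00,0x31,0x8a,0x29,0x81,0xf9}
#2 dst[0x1b+7] := {0x29,0x81,0xf9,0x20,0x88,0x0d,0x85}
query mem[0x18]=0x8a, mem[0x04]=0x31, mem[0x1c]=0x81, mem[0x03]=0x00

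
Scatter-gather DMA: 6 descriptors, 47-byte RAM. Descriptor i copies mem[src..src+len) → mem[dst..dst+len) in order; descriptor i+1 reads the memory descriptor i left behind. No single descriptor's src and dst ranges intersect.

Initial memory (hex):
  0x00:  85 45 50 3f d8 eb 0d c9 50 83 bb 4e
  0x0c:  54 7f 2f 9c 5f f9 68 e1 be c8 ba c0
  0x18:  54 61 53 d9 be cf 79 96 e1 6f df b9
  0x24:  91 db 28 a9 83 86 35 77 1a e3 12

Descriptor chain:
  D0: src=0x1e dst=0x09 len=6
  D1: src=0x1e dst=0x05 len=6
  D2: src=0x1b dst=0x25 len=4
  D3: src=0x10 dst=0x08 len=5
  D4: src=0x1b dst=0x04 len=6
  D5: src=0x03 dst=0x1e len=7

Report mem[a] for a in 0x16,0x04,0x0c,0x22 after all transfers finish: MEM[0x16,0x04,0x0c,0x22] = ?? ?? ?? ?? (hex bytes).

[0] 0x1e->0x09 len=6 : 79 96 e1 6f df b9
[1] 0x1e->0x05 len=6 : 79 96 e1 6f df b9
[2] 0x1b->0x25 len=4 : d9 be cf 79
[3] 0x10->0x08 len=5 : 5f f9 68 e1 be
[4] 0x1b->0x04 len=6 : d9 be cf 79 96 e1
[5] 0x03->0x1e len=7 : 3f d9 be cf 79 96 e1
query mem[0x16]=0xba, mem[0x04]=0xd9, mem[0x0c]=0xbe, mem[0x22]=0x79

MEM[0x16,0x04,0x0c,0x22] = ba d9 be 79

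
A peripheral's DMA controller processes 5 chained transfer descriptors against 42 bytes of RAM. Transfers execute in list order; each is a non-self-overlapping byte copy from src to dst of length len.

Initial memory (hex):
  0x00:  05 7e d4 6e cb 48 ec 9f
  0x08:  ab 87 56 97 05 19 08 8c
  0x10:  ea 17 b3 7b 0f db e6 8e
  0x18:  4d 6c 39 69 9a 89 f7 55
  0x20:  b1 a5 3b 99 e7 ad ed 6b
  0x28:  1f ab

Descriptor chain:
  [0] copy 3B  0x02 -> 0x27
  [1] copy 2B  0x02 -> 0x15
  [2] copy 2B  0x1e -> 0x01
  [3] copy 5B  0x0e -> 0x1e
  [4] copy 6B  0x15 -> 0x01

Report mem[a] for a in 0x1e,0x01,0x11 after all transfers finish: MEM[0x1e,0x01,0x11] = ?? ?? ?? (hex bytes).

#0 dst[0x27+3] := {0xd4,0x6e,0xcb}
#1 dst[0x15+2] := {0xd4,0x6e}
#2 dst[0x01+2] := {0xf7,0x55}
#3 dst[0x1e+5] := {0x08,0x8c,0xea,0x17,0xb3}
#4 dst[0x01+6] := {0xd4,0x6e,0x8e,0x4d,0x6c,0x39}
query mem[0x1e]=0x08, mem[0x01]=0xd4, mem[0x11]=0x17

MEM[0x1e,0x01,0x11] = 08 d4 17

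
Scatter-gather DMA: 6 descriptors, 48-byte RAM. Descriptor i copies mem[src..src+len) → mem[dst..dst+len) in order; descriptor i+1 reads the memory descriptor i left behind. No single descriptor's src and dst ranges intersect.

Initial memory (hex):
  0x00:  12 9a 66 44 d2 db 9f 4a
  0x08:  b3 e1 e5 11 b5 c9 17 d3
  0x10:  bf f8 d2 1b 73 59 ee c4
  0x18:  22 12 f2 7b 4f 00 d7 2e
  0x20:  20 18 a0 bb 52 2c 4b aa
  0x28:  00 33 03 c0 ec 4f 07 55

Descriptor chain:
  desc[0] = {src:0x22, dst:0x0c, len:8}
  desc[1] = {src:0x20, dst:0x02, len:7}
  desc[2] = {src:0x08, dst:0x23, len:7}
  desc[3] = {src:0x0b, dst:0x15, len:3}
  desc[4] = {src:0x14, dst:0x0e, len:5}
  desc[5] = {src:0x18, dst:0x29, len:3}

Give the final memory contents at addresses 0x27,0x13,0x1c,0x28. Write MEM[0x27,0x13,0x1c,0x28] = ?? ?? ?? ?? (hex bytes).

MEM[0x27,0x13,0x1c,0x28] = a0 33 4f bb

D0: mem[0x0c..0x13] <- [a0 bb 52 2c 4b aa 00 33]
D1: mem[0x02..0x08] <- [20 18 a0 bb 52 2c 4b]
D2: mem[0x23..0x29] <- [4b e1 e5 11 a0 bb 52]
D3: mem[0x15..0x17] <- [11 a0 bb]
D4: mem[0x0e..0x12] <- [73 11 a0 bb 22]
D5: mem[0x29..0x2b] <- [22 12 f2]
query mem[0x27]=0xa0, mem[0x13]=0x33, mem[0x1c]=0x4f, mem[0x28]=0xbb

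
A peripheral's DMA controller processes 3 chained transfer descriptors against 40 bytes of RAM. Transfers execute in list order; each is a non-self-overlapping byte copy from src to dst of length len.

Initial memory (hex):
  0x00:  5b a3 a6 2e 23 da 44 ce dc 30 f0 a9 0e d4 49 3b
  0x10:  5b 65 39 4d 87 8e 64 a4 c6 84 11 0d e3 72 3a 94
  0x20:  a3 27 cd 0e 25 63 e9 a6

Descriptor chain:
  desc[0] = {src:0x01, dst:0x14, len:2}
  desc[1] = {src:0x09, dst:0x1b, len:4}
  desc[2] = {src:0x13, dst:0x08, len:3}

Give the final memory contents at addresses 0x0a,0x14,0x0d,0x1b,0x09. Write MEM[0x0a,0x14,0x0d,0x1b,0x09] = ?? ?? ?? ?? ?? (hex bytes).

MEM[0x0a,0x14,0x0d,0x1b,0x09] = a6 a3 d4 30 a3

  after D0: wrote 2B at 0x14 = a3a6
  after D1: wrote 4B at 0x1b = 30f0a90e
  after D2: wrote 3B at 0x08 = 4da3a6
query mem[0x0a]=0xa6, mem[0x14]=0xa3, mem[0x0d]=0xd4, mem[0x1b]=0x30, mem[0x09]=0xa3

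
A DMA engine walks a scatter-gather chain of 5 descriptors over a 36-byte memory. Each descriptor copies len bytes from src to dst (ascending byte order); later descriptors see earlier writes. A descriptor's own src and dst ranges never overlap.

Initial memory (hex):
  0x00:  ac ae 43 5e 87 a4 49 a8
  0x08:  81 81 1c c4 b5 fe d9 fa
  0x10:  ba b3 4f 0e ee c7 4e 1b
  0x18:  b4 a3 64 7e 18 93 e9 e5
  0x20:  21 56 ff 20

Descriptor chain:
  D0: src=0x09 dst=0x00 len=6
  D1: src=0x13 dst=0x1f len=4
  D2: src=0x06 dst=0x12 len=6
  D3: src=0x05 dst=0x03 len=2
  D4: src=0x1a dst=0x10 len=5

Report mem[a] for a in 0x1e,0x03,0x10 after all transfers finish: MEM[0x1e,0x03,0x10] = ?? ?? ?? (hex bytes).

MEM[0x1e,0x03,0x10] = e9 d9 64

D0: mem[0x00..0x05] <- [81 1c c4 b5 fe d9]
D1: mem[0x1f..0x22] <- [0e ee c7 4e]
D2: mem[0x12..0x17] <- [49 a8 81 81 1c c4]
D3: mem[0x03..0x04] <- [d9 49]
D4: mem[0x10..0x14] <- [64 7e 18 93 e9]
query mem[0x1e]=0xe9, mem[0x03]=0xd9, mem[0x10]=0x64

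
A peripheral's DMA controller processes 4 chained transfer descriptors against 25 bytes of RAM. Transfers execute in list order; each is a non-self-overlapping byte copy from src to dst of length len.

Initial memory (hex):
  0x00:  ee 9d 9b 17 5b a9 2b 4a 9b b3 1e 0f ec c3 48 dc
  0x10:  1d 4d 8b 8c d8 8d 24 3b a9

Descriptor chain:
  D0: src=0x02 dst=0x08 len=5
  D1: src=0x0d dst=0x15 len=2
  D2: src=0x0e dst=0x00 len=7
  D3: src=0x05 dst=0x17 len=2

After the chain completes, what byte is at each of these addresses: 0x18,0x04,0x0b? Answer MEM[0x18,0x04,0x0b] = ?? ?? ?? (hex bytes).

[0] 0x02->0x08 len=5 : 9b 17 5b a9 2b
[1] 0x0d->0x15 len=2 : c3 48
[2] 0x0e->0x00 len=7 : 48 dc 1d 4d 8b 8c d8
[3] 0x05->0x17 len=2 : 8c d8
query mem[0x18]=0xd8, mem[0x04]=0x8b, mem[0x0b]=0xa9

MEM[0x18,0x04,0x0b] = d8 8b a9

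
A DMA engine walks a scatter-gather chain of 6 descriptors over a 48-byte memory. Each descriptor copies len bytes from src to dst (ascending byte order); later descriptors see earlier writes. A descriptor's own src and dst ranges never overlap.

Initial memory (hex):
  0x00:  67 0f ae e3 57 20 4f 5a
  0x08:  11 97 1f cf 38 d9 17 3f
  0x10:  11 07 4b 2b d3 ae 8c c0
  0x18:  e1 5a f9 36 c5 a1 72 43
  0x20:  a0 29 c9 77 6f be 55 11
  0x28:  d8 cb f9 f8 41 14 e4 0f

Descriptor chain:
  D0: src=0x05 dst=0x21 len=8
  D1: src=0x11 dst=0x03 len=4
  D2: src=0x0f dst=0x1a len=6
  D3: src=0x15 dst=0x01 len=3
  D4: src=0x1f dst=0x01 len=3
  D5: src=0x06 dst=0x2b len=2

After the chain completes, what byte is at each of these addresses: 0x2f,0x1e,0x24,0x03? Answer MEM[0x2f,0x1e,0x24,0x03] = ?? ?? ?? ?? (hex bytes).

MEM[0x2f,0x1e,0x24,0x03] = 0f 2b 11 20

  after D0: wrote 8B at 0x21 = 204f5a11971fcf38
  after D1: wrote 4B at 0x03 = 074b2bd3
  after D2: wrote 6B at 0x1a = 3f11074b2bd3
  after D3: wrote 3B at 0x01 = ae8cc0
  after D4: wrote 3B at 0x01 = d3a020
  after D5: wrote 2B at 0x2b = d35a
query mem[0x2f]=0x0f, mem[0x1e]=0x2b, mem[0x24]=0x11, mem[0x03]=0x20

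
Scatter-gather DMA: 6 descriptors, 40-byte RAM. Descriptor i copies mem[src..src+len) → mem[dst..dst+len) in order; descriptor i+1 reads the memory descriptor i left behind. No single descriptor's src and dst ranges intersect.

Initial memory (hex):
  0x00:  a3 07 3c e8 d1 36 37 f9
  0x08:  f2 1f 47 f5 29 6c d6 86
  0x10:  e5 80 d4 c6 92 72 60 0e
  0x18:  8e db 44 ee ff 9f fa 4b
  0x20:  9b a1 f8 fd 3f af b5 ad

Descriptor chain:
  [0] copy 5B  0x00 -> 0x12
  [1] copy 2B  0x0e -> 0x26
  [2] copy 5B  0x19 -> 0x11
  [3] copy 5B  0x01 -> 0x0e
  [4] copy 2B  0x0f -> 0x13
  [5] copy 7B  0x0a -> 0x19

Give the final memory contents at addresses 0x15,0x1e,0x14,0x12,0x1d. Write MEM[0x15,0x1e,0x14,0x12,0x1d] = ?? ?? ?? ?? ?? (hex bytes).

#0 dst[0x12+5] := {0xa3,0x07,0x3c,0xe8,0xd1}
#1 dst[0x26+2] := {0xd6,0x86}
#2 dst[0x11+5] := {0xdb,0x44,0xee,0xff,0x9f}
#3 dst[0x0e+5] := {0x07,0x3c,0xe8,0xd1,0x36}
#4 dst[0x13+2] := {0x3c,0xe8}
#5 dst[0x19+7] := {0x47,0xf5,0x29,0x6c,0x07,0x3c,0xe8}
query mem[0x15]=0x9f, mem[0x1e]=0x3c, mem[0x14]=0xe8, mem[0x12]=0x36, mem[0x1d]=0x07

MEM[0x15,0x1e,0x14,0x12,0x1d] = 9f 3c e8 36 07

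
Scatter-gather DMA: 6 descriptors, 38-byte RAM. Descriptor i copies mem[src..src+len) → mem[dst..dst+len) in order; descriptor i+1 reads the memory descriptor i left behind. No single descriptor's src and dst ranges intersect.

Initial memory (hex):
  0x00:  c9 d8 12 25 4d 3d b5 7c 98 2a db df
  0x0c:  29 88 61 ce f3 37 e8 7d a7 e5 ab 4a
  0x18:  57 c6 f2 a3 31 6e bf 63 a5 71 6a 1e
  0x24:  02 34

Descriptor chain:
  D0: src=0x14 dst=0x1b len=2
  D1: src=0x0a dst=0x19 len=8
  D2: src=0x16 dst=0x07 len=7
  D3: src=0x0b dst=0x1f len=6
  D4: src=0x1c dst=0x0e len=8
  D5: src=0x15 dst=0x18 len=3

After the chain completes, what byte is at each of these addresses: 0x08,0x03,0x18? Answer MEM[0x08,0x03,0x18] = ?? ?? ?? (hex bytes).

#0 dst[0x1b+2] := {0xa7,0xe5}
#1 dst[0x19+8] := {0xdb,0xdf,0x29,0x88,0x61,0xce,0xf3,0x37}
#2 dst[0x07+7] := {0xab,0x4a,0x57,0xdb,0xdf,0x29,0x88}
#3 dst[0x1f+6] := {0xdf,0x29,0x88,0x61,0xce,0xf3}
#4 dst[0x0e+8] := {0x88,0x61,0xce,0xdf,0x29,0x88,0x61,0xce}
#5 dst[0x18+3] := {0xce,0xab,0x4a}
query mem[0x08]=0x4a, mem[0x03]=0x25, mem[0x18]=0xce

MEM[0x08,0x03,0x18] = 4a 25 ce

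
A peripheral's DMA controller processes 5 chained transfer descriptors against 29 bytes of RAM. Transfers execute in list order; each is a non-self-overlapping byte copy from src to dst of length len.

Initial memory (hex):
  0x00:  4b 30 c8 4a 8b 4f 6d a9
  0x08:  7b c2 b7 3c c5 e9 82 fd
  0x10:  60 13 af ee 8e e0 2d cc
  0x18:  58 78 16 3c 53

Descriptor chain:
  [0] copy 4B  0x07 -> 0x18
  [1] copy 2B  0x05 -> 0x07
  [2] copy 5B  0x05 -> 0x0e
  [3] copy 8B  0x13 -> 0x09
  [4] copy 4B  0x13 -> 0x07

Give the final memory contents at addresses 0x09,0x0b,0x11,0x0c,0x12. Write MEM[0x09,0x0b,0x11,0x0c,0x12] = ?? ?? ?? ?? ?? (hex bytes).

MEM[0x09,0x0b,0x11,0x0c,0x12] = e0 e0 6d 2d c2

D0: mem[0x18..0x1b] <- [a9 7b c2 b7]
D1: mem[0x07..0x08] <- [4f 6d]
D2: mem[0x0e..0x12] <- [4f 6d 4f 6d c2]
D3: mem[0x09..0x10] <- [ee 8e e0 2d cc a9 7b c2]
D4: mem[0x07..0x0a] <- [ee 8e e0 2d]
query mem[0x09]=0xe0, mem[0x0b]=0xe0, mem[0x11]=0x6d, mem[0x0c]=0x2d, mem[0x12]=0xc2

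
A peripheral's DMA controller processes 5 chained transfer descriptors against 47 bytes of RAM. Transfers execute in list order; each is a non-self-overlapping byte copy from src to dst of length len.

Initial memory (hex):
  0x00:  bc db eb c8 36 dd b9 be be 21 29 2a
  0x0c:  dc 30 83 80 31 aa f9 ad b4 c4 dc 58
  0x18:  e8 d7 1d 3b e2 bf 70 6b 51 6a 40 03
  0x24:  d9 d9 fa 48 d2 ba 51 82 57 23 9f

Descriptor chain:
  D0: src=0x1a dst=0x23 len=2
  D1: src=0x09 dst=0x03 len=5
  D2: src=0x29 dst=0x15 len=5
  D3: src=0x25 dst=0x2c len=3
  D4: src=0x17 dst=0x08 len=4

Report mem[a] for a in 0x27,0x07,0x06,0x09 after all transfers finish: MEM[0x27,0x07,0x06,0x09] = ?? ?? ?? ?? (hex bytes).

MEM[0x27,0x07,0x06,0x09] = 48 30 dc 57

[0] 0x1a->0x23 len=2 : 1d 3b
[1] 0x09->0x03 len=5 : 21 29 2a dc 30
[2] 0x29->0x15 len=5 : ba 51 82 57 23
[3] 0x25->0x2c len=3 : d9 fa 48
[4] 0x17->0x08 len=4 : 82 57 23 1d
query mem[0x27]=0x48, mem[0x07]=0x30, mem[0x06]=0xdc, mem[0x09]=0x57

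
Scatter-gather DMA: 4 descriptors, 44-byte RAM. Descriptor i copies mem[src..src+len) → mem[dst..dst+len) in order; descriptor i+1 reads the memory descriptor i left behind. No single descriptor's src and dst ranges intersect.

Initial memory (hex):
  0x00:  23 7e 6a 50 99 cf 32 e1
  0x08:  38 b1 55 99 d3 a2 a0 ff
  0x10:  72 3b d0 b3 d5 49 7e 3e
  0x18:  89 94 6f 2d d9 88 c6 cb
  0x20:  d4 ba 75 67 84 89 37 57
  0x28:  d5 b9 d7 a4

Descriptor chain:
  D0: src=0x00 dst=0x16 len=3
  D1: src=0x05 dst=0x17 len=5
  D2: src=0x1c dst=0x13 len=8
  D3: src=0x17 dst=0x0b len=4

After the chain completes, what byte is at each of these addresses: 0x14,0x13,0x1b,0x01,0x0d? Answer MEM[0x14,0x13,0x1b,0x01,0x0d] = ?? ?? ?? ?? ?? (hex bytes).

  after D0: wrote 3B at 0x16 = 237e6a
  after D1: wrote 5B at 0x17 = cf32e138b1
  after D2: wrote 8B at 0x13 = d988c6cbd4ba7567
  after D3: wrote 4B at 0x0b = d4ba7567
query mem[0x14]=0x88, mem[0x13]=0xd9, mem[0x1b]=0xb1, mem[0x01]=0x7e, mem[0x0d]=0x75

MEM[0x14,0x13,0x1b,0x01,0x0d] = 88 d9 b1 7e 75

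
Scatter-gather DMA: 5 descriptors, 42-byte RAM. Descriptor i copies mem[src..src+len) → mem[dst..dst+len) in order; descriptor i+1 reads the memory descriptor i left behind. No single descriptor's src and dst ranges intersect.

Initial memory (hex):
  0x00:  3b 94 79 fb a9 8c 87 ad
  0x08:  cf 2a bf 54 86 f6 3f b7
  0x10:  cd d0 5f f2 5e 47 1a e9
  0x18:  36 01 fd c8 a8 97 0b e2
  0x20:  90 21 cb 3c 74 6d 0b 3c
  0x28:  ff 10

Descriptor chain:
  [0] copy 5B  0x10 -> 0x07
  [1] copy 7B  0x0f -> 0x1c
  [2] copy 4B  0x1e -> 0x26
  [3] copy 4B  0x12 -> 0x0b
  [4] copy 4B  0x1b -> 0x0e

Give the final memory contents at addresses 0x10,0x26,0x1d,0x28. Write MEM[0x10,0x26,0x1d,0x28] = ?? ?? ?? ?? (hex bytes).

MEM[0x10,0x26,0x1d,0x28] = cd d0 cd f2

#0 dst[0x07+5] := {0xcd,0xd0,0x5f,0xf2,0x5e}
#1 dst[0x1c+7] := {0xb7,0xcd,0xd0,0x5f,0xf2,0x5e,0x47}
#2 dst[0x26+4] := {0xd0,0x5f,0xf2,0x5e}
#3 dst[0x0b+4] := {0x5f,0xf2,0x5e,0x47}
#4 dst[0x0e+4] := {0xc8,0xb7,0xcd,0xd0}
query mem[0x10]=0xcd, mem[0x26]=0xd0, mem[0x1d]=0xcd, mem[0x28]=0xf2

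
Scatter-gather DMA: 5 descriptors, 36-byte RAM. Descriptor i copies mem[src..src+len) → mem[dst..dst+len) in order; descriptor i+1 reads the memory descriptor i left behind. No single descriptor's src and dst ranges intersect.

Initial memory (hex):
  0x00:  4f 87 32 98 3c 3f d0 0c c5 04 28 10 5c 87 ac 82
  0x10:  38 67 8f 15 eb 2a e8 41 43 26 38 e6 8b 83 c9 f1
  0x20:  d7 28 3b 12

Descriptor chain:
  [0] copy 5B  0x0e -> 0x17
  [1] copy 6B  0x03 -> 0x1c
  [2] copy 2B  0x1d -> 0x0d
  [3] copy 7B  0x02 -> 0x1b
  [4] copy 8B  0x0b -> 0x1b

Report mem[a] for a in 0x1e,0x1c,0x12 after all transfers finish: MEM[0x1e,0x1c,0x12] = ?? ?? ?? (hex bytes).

[0] 0x0e->0x17 len=5 : ac 82 38 67 8f
[1] 0x03->0x1c len=6 : 98 3c 3f d0 0c c5
[2] 0x1d->0x0d len=2 : 3c 3f
[3] 0x02->0x1b len=7 : 32 98 3c 3f d0 0c c5
[4] 0x0b->0x1b len=8 : 10 5c 3c 3f 82 38 67 8f
query mem[0x1e]=0x3f, mem[0x1c]=0x5c, mem[0x12]=0x8f

MEM[0x1e,0x1c,0x12] = 3f 5c 8f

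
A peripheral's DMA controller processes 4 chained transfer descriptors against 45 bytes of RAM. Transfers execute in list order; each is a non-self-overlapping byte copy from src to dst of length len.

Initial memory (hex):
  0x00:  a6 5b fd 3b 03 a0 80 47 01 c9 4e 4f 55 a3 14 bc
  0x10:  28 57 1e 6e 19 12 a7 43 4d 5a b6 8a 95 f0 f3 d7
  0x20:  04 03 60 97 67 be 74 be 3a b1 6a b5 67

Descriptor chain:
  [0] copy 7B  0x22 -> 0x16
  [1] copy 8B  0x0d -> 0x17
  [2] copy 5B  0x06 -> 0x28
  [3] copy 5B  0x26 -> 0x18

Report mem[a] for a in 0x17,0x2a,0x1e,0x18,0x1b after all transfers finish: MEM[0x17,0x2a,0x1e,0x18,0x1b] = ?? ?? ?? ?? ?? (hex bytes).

D0: mem[0x16..0x1c] <- [60 97 67 be 74 be 3a]
D1: mem[0x17..0x1e] <- [a3 14 bc 28 57 1e 6e 19]
D2: mem[0x28..0x2c] <- [80 47 01 c9 4e]
D3: mem[0x18..0x1c] <- [74 be 80 47 01]
query mem[0x17]=0xa3, mem[0x2a]=0x01, mem[0x1e]=0x19, mem[0x18]=0x74, mem[0x1b]=0x47

MEM[0x17,0x2a,0x1e,0x18,0x1b] = a3 01 19 74 47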